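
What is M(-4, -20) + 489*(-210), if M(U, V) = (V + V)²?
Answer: -101090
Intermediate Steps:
M(U, V) = 4*V² (M(U, V) = (2*V)² = 4*V²)
M(-4, -20) + 489*(-210) = 4*(-20)² + 489*(-210) = 4*400 - 102690 = 1600 - 102690 = -101090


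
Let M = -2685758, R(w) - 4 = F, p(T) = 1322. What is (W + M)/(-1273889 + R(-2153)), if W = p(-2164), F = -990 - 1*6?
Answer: 157908/74993 ≈ 2.1056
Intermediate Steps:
F = -996 (F = -990 - 6 = -996)
R(w) = -992 (R(w) = 4 - 996 = -992)
W = 1322
(W + M)/(-1273889 + R(-2153)) = (1322 - 2685758)/(-1273889 - 992) = -2684436/(-1274881) = -2684436*(-1/1274881) = 157908/74993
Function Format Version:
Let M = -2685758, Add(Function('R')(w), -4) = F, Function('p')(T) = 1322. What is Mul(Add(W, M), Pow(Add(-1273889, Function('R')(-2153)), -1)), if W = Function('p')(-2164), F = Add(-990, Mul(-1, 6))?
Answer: Rational(157908, 74993) ≈ 2.1056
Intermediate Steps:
F = -996 (F = Add(-990, -6) = -996)
Function('R')(w) = -992 (Function('R')(w) = Add(4, -996) = -992)
W = 1322
Mul(Add(W, M), Pow(Add(-1273889, Function('R')(-2153)), -1)) = Mul(Add(1322, -2685758), Pow(Add(-1273889, -992), -1)) = Mul(-2684436, Pow(-1274881, -1)) = Mul(-2684436, Rational(-1, 1274881)) = Rational(157908, 74993)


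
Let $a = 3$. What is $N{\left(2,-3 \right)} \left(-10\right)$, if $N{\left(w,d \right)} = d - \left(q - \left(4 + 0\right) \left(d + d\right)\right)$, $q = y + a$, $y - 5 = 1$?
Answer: $360$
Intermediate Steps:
$y = 6$ ($y = 5 + 1 = 6$)
$q = 9$ ($q = 6 + 3 = 9$)
$N{\left(w,d \right)} = -9 + 9 d$ ($N{\left(w,d \right)} = d + \left(\left(4 + 0\right) \left(d + d\right) - 9\right) = d + \left(4 \cdot 2 d - 9\right) = d + \left(8 d - 9\right) = d + \left(-9 + 8 d\right) = -9 + 9 d$)
$N{\left(2,-3 \right)} \left(-10\right) = \left(-9 + 9 \left(-3\right)\right) \left(-10\right) = \left(-9 - 27\right) \left(-10\right) = \left(-36\right) \left(-10\right) = 360$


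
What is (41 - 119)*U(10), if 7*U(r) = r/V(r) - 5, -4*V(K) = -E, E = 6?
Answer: -130/7 ≈ -18.571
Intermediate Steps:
V(K) = 3/2 (V(K) = -(-1)*6/4 = -1/4*(-6) = 3/2)
U(r) = -5/7 + 2*r/21 (U(r) = (r/(3/2) - 5)/7 = (r*(2/3) - 5)/7 = (2*r/3 - 5)/7 = (-5 + 2*r/3)/7 = -5/7 + 2*r/21)
(41 - 119)*U(10) = (41 - 119)*(-5/7 + (2/21)*10) = -78*(-5/7 + 20/21) = -78*5/21 = -130/7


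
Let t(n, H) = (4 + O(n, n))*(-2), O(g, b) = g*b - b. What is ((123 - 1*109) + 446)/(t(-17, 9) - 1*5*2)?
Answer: -46/63 ≈ -0.73016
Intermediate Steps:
O(g, b) = -b + b*g (O(g, b) = b*g - b = -b + b*g)
t(n, H) = -8 - 2*n*(-1 + n) (t(n, H) = (4 + n*(-1 + n))*(-2) = -8 - 2*n*(-1 + n))
((123 - 1*109) + 446)/(t(-17, 9) - 1*5*2) = ((123 - 1*109) + 446)/((-8 - 2*(-17)² + 2*(-17)) - 1*5*2) = ((123 - 109) + 446)/((-8 - 2*289 - 34) - 5*2) = (14 + 446)/((-8 - 578 - 34) - 10) = 460/(-620 - 10) = 460/(-630) = 460*(-1/630) = -46/63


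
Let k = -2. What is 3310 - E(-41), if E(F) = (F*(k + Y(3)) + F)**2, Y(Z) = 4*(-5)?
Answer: -738011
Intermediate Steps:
Y(Z) = -20
E(F) = 441*F**2 (E(F) = (F*(-2 - 20) + F)**2 = (F*(-22) + F)**2 = (-22*F + F)**2 = (-21*F)**2 = 441*F**2)
3310 - E(-41) = 3310 - 441*(-41)**2 = 3310 - 441*1681 = 3310 - 1*741321 = 3310 - 741321 = -738011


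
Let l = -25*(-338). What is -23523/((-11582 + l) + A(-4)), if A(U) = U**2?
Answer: 23523/3116 ≈ 7.5491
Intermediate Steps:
l = 8450
-23523/((-11582 + l) + A(-4)) = -23523/((-11582 + 8450) + (-4)**2) = -23523/(-3132 + 16) = -23523/(-3116) = -23523*(-1/3116) = 23523/3116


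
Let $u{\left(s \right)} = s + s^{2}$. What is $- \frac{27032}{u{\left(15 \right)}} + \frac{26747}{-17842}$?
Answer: $- \frac{15272632}{133815} \approx -114.13$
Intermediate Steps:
$- \frac{27032}{u{\left(15 \right)}} + \frac{26747}{-17842} = - \frac{27032}{15 \left(1 + 15\right)} + \frac{26747}{-17842} = - \frac{27032}{15 \cdot 16} + 26747 \left(- \frac{1}{17842}\right) = - \frac{27032}{240} - \frac{26747}{17842} = \left(-27032\right) \frac{1}{240} - \frac{26747}{17842} = - \frac{3379}{30} - \frac{26747}{17842} = - \frac{15272632}{133815}$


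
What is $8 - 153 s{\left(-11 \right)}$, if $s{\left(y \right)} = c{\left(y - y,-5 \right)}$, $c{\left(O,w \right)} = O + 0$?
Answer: $8$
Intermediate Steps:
$c{\left(O,w \right)} = O$
$s{\left(y \right)} = 0$ ($s{\left(y \right)} = y - y = 0$)
$8 - 153 s{\left(-11 \right)} = 8 - 0 = 8 + 0 = 8$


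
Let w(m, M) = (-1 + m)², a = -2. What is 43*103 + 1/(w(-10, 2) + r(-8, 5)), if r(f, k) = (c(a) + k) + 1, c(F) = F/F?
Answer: 566913/128 ≈ 4429.0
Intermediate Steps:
c(F) = 1
r(f, k) = 2 + k (r(f, k) = (1 + k) + 1 = 2 + k)
43*103 + 1/(w(-10, 2) + r(-8, 5)) = 43*103 + 1/((-1 - 10)² + (2 + 5)) = 4429 + 1/((-11)² + 7) = 4429 + 1/(121 + 7) = 4429 + 1/128 = 566913/128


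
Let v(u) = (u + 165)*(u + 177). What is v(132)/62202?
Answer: 30591/20734 ≈ 1.4754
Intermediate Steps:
v(u) = (165 + u)*(177 + u)
v(132)/62202 = (29205 + 132² + 342*132)/62202 = (29205 + 17424 + 45144)*(1/62202) = 91773*(1/62202) = 30591/20734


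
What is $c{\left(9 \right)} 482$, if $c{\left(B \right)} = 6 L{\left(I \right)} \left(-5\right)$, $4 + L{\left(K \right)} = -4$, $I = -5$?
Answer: $115680$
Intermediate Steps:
$L{\left(K \right)} = -8$ ($L{\left(K \right)} = -4 - 4 = -8$)
$c{\left(B \right)} = 240$ ($c{\left(B \right)} = 6 \left(-8\right) \left(-5\right) = \left(-48\right) \left(-5\right) = 240$)
$c{\left(9 \right)} 482 = 240 \cdot 482 = 115680$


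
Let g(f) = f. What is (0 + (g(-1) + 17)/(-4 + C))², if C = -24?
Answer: 16/49 ≈ 0.32653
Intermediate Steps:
(0 + (g(-1) + 17)/(-4 + C))² = (0 + (-1 + 17)/(-4 - 24))² = (0 + 16/(-28))² = (0 + 16*(-1/28))² = (0 - 4/7)² = (-4/7)² = 16/49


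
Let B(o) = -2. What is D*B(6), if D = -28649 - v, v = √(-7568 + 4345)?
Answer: 57298 + 2*I*√3223 ≈ 57298.0 + 113.54*I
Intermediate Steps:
v = I*√3223 (v = √(-3223) = I*√3223 ≈ 56.771*I)
D = -28649 - I*√3223 ≈ -28649.0 - 56.771*I
D*B(6) = (-28649 - I*√3223)*(-2) = 57298 + 2*I*√3223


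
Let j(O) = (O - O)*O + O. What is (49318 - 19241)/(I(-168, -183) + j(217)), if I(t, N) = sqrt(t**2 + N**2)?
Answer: -6526709/14624 + 90231*sqrt(6857)/14624 ≈ 64.623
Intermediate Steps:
j(O) = O (j(O) = 0*O + O = 0 + O = O)
I(t, N) = sqrt(N**2 + t**2)
(49318 - 19241)/(I(-168, -183) + j(217)) = (49318 - 19241)/(sqrt((-183)**2 + (-168)**2) + 217) = 30077/(sqrt(33489 + 28224) + 217) = 30077/(sqrt(61713) + 217) = 30077/(3*sqrt(6857) + 217) = 30077/(217 + 3*sqrt(6857))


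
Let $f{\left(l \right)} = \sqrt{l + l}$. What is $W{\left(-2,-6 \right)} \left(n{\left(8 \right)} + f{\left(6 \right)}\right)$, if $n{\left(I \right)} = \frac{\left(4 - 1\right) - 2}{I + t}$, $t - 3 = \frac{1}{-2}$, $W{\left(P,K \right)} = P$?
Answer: $- \frac{4}{21} - 4 \sqrt{3} \approx -7.1187$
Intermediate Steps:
$t = \frac{5}{2}$ ($t = 3 + \frac{1}{-2} = 3 - \frac{1}{2} = \frac{5}{2} \approx 2.5$)
$f{\left(l \right)} = \sqrt{2} \sqrt{l}$ ($f{\left(l \right)} = \sqrt{2 l} = \sqrt{2} \sqrt{l}$)
$n{\left(I \right)} = \frac{1}{\frac{5}{2} + I}$ ($n{\left(I \right)} = \frac{\left(4 - 1\right) - 2}{I + \frac{5}{2}} = \frac{3 - 2}{\frac{5}{2} + I} = 1 \frac{1}{\frac{5}{2} + I} = \frac{1}{\frac{5}{2} + I}$)
$W{\left(-2,-6 \right)} \left(n{\left(8 \right)} + f{\left(6 \right)}\right) = - 2 \left(\frac{2}{5 + 2 \cdot 8} + \sqrt{2} \sqrt{6}\right) = - 2 \left(\frac{2}{5 + 16} + 2 \sqrt{3}\right) = - 2 \left(\frac{2}{21} + 2 \sqrt{3}\right) = - \frac{4}{21} - 4 \sqrt{3}$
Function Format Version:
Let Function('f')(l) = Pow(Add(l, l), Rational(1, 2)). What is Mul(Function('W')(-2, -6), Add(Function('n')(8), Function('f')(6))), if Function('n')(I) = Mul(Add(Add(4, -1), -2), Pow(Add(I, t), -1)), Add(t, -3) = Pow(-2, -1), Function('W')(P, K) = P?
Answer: Add(Rational(-4, 21), Mul(-4, Pow(3, Rational(1, 2)))) ≈ -7.1187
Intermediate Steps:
t = Rational(5, 2) (t = Add(3, Pow(-2, -1)) = Add(3, Rational(-1, 2)) = Rational(5, 2) ≈ 2.5000)
Function('f')(l) = Mul(Pow(2, Rational(1, 2)), Pow(l, Rational(1, 2))) (Function('f')(l) = Pow(Mul(2, l), Rational(1, 2)) = Mul(Pow(2, Rational(1, 2)), Pow(l, Rational(1, 2))))
Function('n')(I) = Pow(Add(Rational(5, 2), I), -1) (Function('n')(I) = Mul(Add(Add(4, -1), -2), Pow(Add(I, Rational(5, 2)), -1)) = Mul(Add(3, -2), Pow(Add(Rational(5, 2), I), -1)) = Mul(1, Pow(Add(Rational(5, 2), I), -1)) = Pow(Add(Rational(5, 2), I), -1))
Mul(Function('W')(-2, -6), Add(Function('n')(8), Function('f')(6))) = Mul(-2, Add(Mul(2, Pow(Add(5, Mul(2, 8)), -1)), Mul(Pow(2, Rational(1, 2)), Pow(6, Rational(1, 2))))) = Mul(-2, Add(Mul(2, Pow(Add(5, 16), -1)), Mul(2, Pow(3, Rational(1, 2))))) = Mul(-2, Add(Mul(2, Pow(21, -1)), Mul(2, Pow(3, Rational(1, 2))))) = Mul(-2, Add(Mul(2, Rational(1, 21)), Mul(2, Pow(3, Rational(1, 2))))) = Mul(-2, Add(Rational(2, 21), Mul(2, Pow(3, Rational(1, 2))))) = Add(Rational(-4, 21), Mul(-4, Pow(3, Rational(1, 2))))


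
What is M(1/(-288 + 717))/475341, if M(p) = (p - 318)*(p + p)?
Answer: -272842/87482232981 ≈ -3.1188e-6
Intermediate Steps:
M(p) = 2*p*(-318 + p) (M(p) = (-318 + p)*(2*p) = 2*p*(-318 + p))
M(1/(-288 + 717))/475341 = (2*(-318 + 1/(-288 + 717))/(-288 + 717))/475341 = (2*(-318 + 1/429)/429)*(1/475341) = (2*(1/429)*(-318 + 1/429))*(1/475341) = (2*(1/429)*(-136421/429))*(1/475341) = -272842/184041*1/475341 = -272842/87482232981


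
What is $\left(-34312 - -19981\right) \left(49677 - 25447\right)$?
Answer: $-347240130$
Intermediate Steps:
$\left(-34312 - -19981\right) \left(49677 - 25447\right) = \left(-34312 + 19981\right) 24230 = \left(-14331\right) 24230 = -347240130$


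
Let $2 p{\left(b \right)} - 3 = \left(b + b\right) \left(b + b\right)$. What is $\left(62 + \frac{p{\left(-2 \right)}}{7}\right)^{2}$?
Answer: $\frac{786769}{196} \approx 4014.1$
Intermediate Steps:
$p{\left(b \right)} = \frac{3}{2} + 2 b^{2}$ ($p{\left(b \right)} = \frac{3}{2} + \frac{\left(b + b\right) \left(b + b\right)}{2} = \frac{3}{2} + \frac{2 b 2 b}{2} = \frac{3}{2} + \frac{4 b^{2}}{2} = \frac{3}{2} + 2 b^{2}$)
$\left(62 + \frac{p{\left(-2 \right)}}{7}\right)^{2} = \left(62 + \frac{\frac{3}{2} + 2 \left(-2\right)^{2}}{7}\right)^{2} = \left(62 + \left(\frac{3}{2} + 2 \cdot 4\right) \frac{1}{7}\right)^{2} = \left(62 + \left(\frac{3}{2} + 8\right) \frac{1}{7}\right)^{2} = \left(62 + \frac{19}{2} \cdot \frac{1}{7}\right)^{2} = \left(62 + \frac{19}{14}\right)^{2} = \left(\frac{887}{14}\right)^{2} = \frac{786769}{196}$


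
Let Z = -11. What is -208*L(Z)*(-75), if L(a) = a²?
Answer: 1887600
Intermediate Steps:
-208*L(Z)*(-75) = -208*(-11)²*(-75) = -208*121*(-75) = -25168*(-75) = 1887600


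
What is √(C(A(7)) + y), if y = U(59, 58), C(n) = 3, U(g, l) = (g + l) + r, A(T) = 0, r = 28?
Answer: 2*√37 ≈ 12.166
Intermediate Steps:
U(g, l) = 28 + g + l (U(g, l) = (g + l) + 28 = 28 + g + l)
y = 145 (y = 28 + 59 + 58 = 145)
√(C(A(7)) + y) = √(3 + 145) = √148 = 2*√37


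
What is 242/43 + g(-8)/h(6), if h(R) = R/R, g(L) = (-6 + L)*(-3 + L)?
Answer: 6864/43 ≈ 159.63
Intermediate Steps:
h(R) = 1
242/43 + g(-8)/h(6) = 242/43 + (18 + (-8)² - 9*(-8))/1 = 242*(1/43) + (18 + 64 + 72)*1 = 242/43 + 154*1 = 242/43 + 154 = 6864/43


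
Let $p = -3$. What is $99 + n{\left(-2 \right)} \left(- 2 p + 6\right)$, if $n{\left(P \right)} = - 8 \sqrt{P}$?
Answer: $99 - 96 i \sqrt{2} \approx 99.0 - 135.76 i$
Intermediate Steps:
$99 + n{\left(-2 \right)} \left(- 2 p + 6\right) = 99 + - 8 \sqrt{-2} \left(\left(-2\right) \left(-3\right) + 6\right) = 99 + - 8 i \sqrt{2} \left(6 + 6\right) = 99 + - 8 i \sqrt{2} \cdot 12 = 99 - 96 i \sqrt{2}$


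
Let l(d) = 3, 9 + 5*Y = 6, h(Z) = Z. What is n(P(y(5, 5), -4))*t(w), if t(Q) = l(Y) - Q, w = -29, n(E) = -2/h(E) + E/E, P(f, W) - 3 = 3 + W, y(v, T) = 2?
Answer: 0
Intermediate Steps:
Y = -⅗ (Y = -9/5 + (⅕)*6 = -9/5 + 6/5 = -⅗ ≈ -0.60000)
P(f, W) = 6 + W (P(f, W) = 3 + (3 + W) = 6 + W)
n(E) = 1 - 2/E (n(E) = -2/E + E/E = -2/E + 1 = 1 - 2/E)
t(Q) = 3 - Q
n(P(y(5, 5), -4))*t(w) = ((-2 + (6 - 4))/(6 - 4))*(3 - 1*(-29)) = ((-2 + 2)/2)*(3 + 29) = ((½)*0)*32 = 0*32 = 0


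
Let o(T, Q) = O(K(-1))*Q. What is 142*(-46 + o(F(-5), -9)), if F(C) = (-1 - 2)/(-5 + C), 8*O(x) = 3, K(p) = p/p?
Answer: -28045/4 ≈ -7011.3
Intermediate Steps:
K(p) = 1
O(x) = 3/8 (O(x) = (1/8)*3 = 3/8)
F(C) = -3/(-5 + C)
o(T, Q) = 3*Q/8
142*(-46 + o(F(-5), -9)) = 142*(-46 + (3/8)*(-9)) = 142*(-46 - 27/8) = 142*(-395/8) = -28045/4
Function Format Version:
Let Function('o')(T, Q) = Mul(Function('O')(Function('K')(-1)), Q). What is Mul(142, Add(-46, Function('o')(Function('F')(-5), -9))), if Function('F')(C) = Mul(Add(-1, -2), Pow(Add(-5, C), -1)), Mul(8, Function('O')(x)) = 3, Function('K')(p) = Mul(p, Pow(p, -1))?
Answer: Rational(-28045, 4) ≈ -7011.3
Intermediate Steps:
Function('K')(p) = 1
Function('O')(x) = Rational(3, 8) (Function('O')(x) = Mul(Rational(1, 8), 3) = Rational(3, 8))
Function('F')(C) = Mul(-3, Pow(Add(-5, C), -1))
Function('o')(T, Q) = Mul(Rational(3, 8), Q)
Mul(142, Add(-46, Function('o')(Function('F')(-5), -9))) = Mul(142, Add(-46, Mul(Rational(3, 8), -9))) = Mul(142, Add(-46, Rational(-27, 8))) = Mul(142, Rational(-395, 8)) = Rational(-28045, 4)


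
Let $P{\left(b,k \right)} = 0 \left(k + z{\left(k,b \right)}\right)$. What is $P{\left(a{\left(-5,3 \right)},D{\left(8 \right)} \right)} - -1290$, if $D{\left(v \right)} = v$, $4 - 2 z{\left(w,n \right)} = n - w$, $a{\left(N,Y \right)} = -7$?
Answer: $1290$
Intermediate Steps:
$z{\left(w,n \right)} = 2 + \frac{w}{2} - \frac{n}{2}$ ($z{\left(w,n \right)} = 2 - \frac{n - w}{2} = 2 - \left(\frac{n}{2} - \frac{w}{2}\right) = 2 + \frac{w}{2} - \frac{n}{2}$)
$P{\left(b,k \right)} = 0$ ($P{\left(b,k \right)} = 0 \left(k + \left(2 + \frac{k}{2} - \frac{b}{2}\right)\right) = 0 \left(2 - \frac{b}{2} + \frac{3 k}{2}\right) = 0$)
$P{\left(a{\left(-5,3 \right)},D{\left(8 \right)} \right)} - -1290 = 0 - -1290 = 0 + 1290 = 1290$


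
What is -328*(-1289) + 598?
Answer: 423390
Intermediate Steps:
-328*(-1289) + 598 = 422792 + 598 = 423390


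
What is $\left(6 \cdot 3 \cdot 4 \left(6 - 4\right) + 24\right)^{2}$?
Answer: $28224$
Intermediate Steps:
$\left(6 \cdot 3 \cdot 4 \left(6 - 4\right) + 24\right)^{2} = \left(18 \cdot 4 \cdot 2 + 24\right)^{2} = \left(72 \cdot 2 + 24\right)^{2} = \left(144 + 24\right)^{2} = 168^{2} = 28224$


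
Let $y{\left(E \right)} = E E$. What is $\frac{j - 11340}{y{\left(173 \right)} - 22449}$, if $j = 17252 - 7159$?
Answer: $- \frac{1247}{7480} \approx -0.16671$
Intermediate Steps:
$j = 10093$ ($j = 17252 - 7159 = 10093$)
$y{\left(E \right)} = E^{2}$
$\frac{j - 11340}{y{\left(173 \right)} - 22449} = \frac{10093 - 11340}{173^{2} - 22449} = - \frac{1247}{29929 - 22449} = - \frac{1247}{7480}$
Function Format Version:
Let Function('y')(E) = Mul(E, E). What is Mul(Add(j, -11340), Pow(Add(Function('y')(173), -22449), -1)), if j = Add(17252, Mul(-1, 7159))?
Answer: Rational(-1247, 7480) ≈ -0.16671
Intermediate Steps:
j = 10093 (j = Add(17252, -7159) = 10093)
Function('y')(E) = Pow(E, 2)
Mul(Add(j, -11340), Pow(Add(Function('y')(173), -22449), -1)) = Mul(Add(10093, -11340), Pow(Add(Pow(173, 2), -22449), -1)) = Mul(-1247, Pow(Add(29929, -22449), -1)) = Mul(-1247, Pow(7480, -1)) = Mul(-1247, Rational(1, 7480)) = Rational(-1247, 7480)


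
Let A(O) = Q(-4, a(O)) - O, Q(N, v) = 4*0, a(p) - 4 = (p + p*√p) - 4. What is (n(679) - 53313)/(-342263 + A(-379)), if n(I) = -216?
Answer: 53529/341884 ≈ 0.15657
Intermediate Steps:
a(p) = p + p^(3/2) (a(p) = 4 + ((p + p*√p) - 4) = 4 + ((p + p^(3/2)) - 4) = 4 + (-4 + p + p^(3/2)) = p + p^(3/2))
Q(N, v) = 0
A(O) = -O (A(O) = 0 - O = -O)
(n(679) - 53313)/(-342263 + A(-379)) = (-216 - 53313)/(-342263 - 1*(-379)) = -53529/(-342263 + 379) = -53529/(-341884) = -53529*(-1/341884) = 53529/341884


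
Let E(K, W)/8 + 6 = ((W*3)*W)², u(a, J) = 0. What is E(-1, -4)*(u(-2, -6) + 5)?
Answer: 91920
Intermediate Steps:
E(K, W) = -48 + 72*W⁴ (E(K, W) = -48 + 8*((W*3)*W)² = -48 + 8*((3*W)*W)² = -48 + 8*(3*W²)² = -48 + 8*(9*W⁴) = -48 + 72*W⁴)
E(-1, -4)*(u(-2, -6) + 5) = (-48 + 72*(-4)⁴)*(0 + 5) = (-48 + 72*256)*5 = (-48 + 18432)*5 = 18384*5 = 91920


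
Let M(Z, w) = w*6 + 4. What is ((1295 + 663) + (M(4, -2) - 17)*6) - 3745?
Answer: -1937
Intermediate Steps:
M(Z, w) = 4 + 6*w (M(Z, w) = 6*w + 4 = 4 + 6*w)
((1295 + 663) + (M(4, -2) - 17)*6) - 3745 = ((1295 + 663) + ((4 + 6*(-2)) - 17)*6) - 3745 = (1958 + ((4 - 12) - 17)*6) - 3745 = (1958 + (-8 - 17)*6) - 3745 = (1958 - 25*6) - 3745 = (1958 - 150) - 3745 = 1808 - 3745 = -1937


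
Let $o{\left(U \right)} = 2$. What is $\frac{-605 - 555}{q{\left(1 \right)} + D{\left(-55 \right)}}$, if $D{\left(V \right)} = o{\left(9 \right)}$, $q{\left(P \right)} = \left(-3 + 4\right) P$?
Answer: $- \frac{1160}{3} \approx -386.67$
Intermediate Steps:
$q{\left(P \right)} = P$ ($q{\left(P \right)} = 1 P = P$)
$D{\left(V \right)} = 2$
$\frac{-605 - 555}{q{\left(1 \right)} + D{\left(-55 \right)}} = \frac{-605 - 555}{1 + 2} = \frac{-605 + \left(-1809 + 1254\right)}{3} = \left(-605 - 555\right) \frac{1}{3} = \left(-1160\right) \frac{1}{3} = - \frac{1160}{3}$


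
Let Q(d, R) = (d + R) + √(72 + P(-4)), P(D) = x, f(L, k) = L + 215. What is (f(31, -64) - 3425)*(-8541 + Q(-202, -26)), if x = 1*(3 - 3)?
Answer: 27876651 - 19074*√2 ≈ 2.7850e+7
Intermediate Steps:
f(L, k) = 215 + L
x = 0 (x = 1*0 = 0)
P(D) = 0
Q(d, R) = R + d + 6*√2 (Q(d, R) = (d + R) + √(72 + 0) = (R + d) + √72 = (R + d) + 6*√2 = R + d + 6*√2)
(f(31, -64) - 3425)*(-8541 + Q(-202, -26)) = ((215 + 31) - 3425)*(-8541 + (-26 - 202 + 6*√2)) = (246 - 3425)*(-8541 + (-228 + 6*√2)) = -3179*(-8769 + 6*√2) = 27876651 - 19074*√2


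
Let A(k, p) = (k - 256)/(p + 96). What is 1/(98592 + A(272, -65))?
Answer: 31/3056368 ≈ 1.0143e-5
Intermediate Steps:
A(k, p) = (-256 + k)/(96 + p)
1/(98592 + A(272, -65)) = 1/(98592 + (-256 + 272)/(96 - 65)) = 1/(98592 + 16/31) = 1/(3056368/31) = 31/3056368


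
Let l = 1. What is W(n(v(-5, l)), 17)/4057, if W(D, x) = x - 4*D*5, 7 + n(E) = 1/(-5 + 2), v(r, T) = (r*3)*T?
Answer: 491/12171 ≈ 0.040342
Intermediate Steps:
v(r, T) = 3*T*r (v(r, T) = (3*r)*T = 3*T*r)
n(E) = -22/3 (n(E) = -7 + 1/(-5 + 2) = -7 + 1/(-3) = -7 - 1/3 = -22/3)
W(D, x) = x - 20*D
W(n(v(-5, l)), 17)/4057 = (17 - 20*(-22/3))/4057 = (17 + 440/3)*(1/4057) = (491/3)*(1/4057) = 491/12171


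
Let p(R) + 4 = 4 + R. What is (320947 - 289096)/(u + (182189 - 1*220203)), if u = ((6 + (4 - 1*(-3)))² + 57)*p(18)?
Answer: -31851/33946 ≈ -0.93828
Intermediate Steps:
p(R) = R (p(R) = -4 + (4 + R) = R)
u = 4068 (u = ((6 + (4 - 1*(-3)))² + 57)*18 = ((6 + (4 + 3))² + 57)*18 = ((6 + 7)² + 57)*18 = (13² + 57)*18 = (169 + 57)*18 = 226*18 = 4068)
(320947 - 289096)/(u + (182189 - 1*220203)) = (320947 - 289096)/(4068 + (182189 - 1*220203)) = 31851/(4068 + (182189 - 220203)) = 31851/(4068 - 38014) = 31851/(-33946) = 31851*(-1/33946) = -31851/33946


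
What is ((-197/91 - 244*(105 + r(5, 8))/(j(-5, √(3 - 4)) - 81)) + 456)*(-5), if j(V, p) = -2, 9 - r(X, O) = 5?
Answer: -29240265/7553 ≈ -3871.3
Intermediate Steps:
r(X, O) = 4 (r(X, O) = 9 - 1*5 = 9 - 5 = 4)
((-197/91 - 244*(105 + r(5, 8))/(j(-5, √(3 - 4)) - 81)) + 456)*(-5) = ((-197/91 - 244*(105 + 4)/(-2 - 81)) + 456)*(-5) = ((-197*1/91 - 244/((-83/109))) + 456)*(-5) = ((-197/91 - 244/((-83*1/109))) + 456)*(-5) = ((-197/91 - 244/(-83/109)) + 456)*(-5) = ((-197/91 - 244*(-109/83)) + 456)*(-5) = ((-197/91 + 26596/83) + 456)*(-5) = (2403885/7553 + 456)*(-5) = (5848053/7553)*(-5) = -29240265/7553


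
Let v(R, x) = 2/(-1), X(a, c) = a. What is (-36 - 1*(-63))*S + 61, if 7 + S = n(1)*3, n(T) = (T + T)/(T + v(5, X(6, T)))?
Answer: -290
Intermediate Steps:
v(R, x) = -2 (v(R, x) = 2*(-1) = -2)
n(T) = 2*T/(-2 + T) (n(T) = (T + T)/(T - 2) = (2*T)/(-2 + T) = 2*T/(-2 + T))
S = -13 (S = -7 + (2*1/(-2 + 1))*3 = -7 + (2*1/(-1))*3 = -7 + (2*1*(-1))*3 = -7 - 2*3 = -7 - 6 = -13)
(-36 - 1*(-63))*S + 61 = (-36 - 1*(-63))*(-13) + 61 = (-36 + 63)*(-13) + 61 = 27*(-13) + 61 = -351 + 61 = -290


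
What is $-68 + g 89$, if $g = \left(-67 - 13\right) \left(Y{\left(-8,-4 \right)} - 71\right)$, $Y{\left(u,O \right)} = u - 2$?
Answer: $576652$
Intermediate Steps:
$Y{\left(u,O \right)} = -2 + u$
$g = 6480$ ($g = \left(-67 - 13\right) \left(\left(-2 - 8\right) - 71\right) = - 80 \left(-10 - 71\right) = \left(-80\right) \left(-81\right) = 6480$)
$-68 + g 89 = -68 + 6480 \cdot 89 = -68 + 576720 = 576652$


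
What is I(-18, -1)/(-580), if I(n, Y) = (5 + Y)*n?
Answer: 18/145 ≈ 0.12414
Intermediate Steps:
I(n, Y) = n*(5 + Y)
I(-18, -1)/(-580) = -18*(5 - 1)/(-580) = -18*4*(-1/580) = -72*(-1/580) = 18/145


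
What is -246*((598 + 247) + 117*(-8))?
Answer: 22386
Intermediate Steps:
-246*((598 + 247) + 117*(-8)) = -246*(845 - 936) = -246*(-91) = 22386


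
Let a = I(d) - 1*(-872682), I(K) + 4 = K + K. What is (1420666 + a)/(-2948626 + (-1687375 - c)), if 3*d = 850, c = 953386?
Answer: -6881732/16768161 ≈ -0.41040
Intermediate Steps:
d = 850/3 (d = (⅓)*850 = 850/3 ≈ 283.33)
I(K) = -4 + 2*K (I(K) = -4 + (K + K) = -4 + 2*K)
a = 2619734/3 (a = (-4 + 2*(850/3)) - 1*(-872682) = (-4 + 1700/3) + 872682 = 1688/3 + 872682 = 2619734/3 ≈ 8.7325e+5)
(1420666 + a)/(-2948626 + (-1687375 - c)) = (1420666 + 2619734/3)/(-2948626 + (-1687375 - 1*953386)) = 6881732/(3*(-2948626 + (-1687375 - 953386))) = 6881732/(3*(-2948626 - 2640761)) = (6881732/3)/(-5589387) = (6881732/3)*(-1/5589387) = -6881732/16768161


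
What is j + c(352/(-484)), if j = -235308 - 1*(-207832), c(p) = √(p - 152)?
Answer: -27476 + 4*I*√1155/11 ≈ -27476.0 + 12.358*I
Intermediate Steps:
c(p) = √(-152 + p)
j = -27476 (j = -235308 + 207832 = -27476)
j + c(352/(-484)) = -27476 + √(-152 + 352/(-484)) = -27476 + √(-152 + 352*(-1/484)) = -27476 + √(-152 - 8/11) = -27476 + √(-1680/11) = -27476 + 4*I*√1155/11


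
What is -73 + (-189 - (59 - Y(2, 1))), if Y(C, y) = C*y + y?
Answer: -318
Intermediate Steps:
Y(C, y) = y + C*y
-73 + (-189 - (59 - Y(2, 1))) = -73 + (-189 - (59 - (1 + 2))) = -73 + (-189 - (59 - 3)) = -73 + (-189 - 1*56) = -73 + (-189 - 56) = -73 - 245 = -318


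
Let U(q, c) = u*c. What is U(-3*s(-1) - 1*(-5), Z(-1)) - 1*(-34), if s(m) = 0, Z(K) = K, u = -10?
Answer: 44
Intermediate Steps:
U(q, c) = -10*c
U(-3*s(-1) - 1*(-5), Z(-1)) - 1*(-34) = -10*(-1) - 1*(-34) = 10 + 34 = 44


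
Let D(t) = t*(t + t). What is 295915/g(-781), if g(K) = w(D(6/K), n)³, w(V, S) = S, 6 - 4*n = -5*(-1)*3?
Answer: -18938560/729 ≈ -25979.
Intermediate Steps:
D(t) = 2*t² (D(t) = t*(2*t) = 2*t²)
n = -9/4 (n = 3/2 - (-5*(-1))*3/4 = 3/2 - 5*3/4 = 3/2 - ¼*15 = 3/2 - 15/4 = -9/4 ≈ -2.2500)
g(K) = -729/64 (g(K) = (-9/4)³ = -729/64)
295915/g(-781) = 295915/(-729/64) = 295915*(-64/729) = -18938560/729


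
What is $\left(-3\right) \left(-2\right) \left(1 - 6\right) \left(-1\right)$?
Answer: $30$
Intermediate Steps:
$\left(-3\right) \left(-2\right) \left(1 - 6\right) \left(-1\right) = 6 \left(1 - 6\right) \left(-1\right) = 6 \left(\left(-5\right) \left(-1\right)\right) = 6 \cdot 5 = 30$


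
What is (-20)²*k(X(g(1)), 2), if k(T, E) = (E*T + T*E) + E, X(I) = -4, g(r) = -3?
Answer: -5600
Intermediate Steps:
k(T, E) = E + 2*E*T (k(T, E) = (E*T + E*T) + E = 2*E*T + E = E + 2*E*T)
(-20)²*k(X(g(1)), 2) = (-20)²*(2*(1 + 2*(-4))) = 400*(2*(1 - 8)) = 400*(2*(-7)) = 400*(-14) = -5600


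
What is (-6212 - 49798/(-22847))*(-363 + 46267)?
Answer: -6512665162464/22847 ≈ -2.8506e+8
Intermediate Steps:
(-6212 - 49798/(-22847))*(-363 + 46267) = (-6212 - 49798*(-1/22847))*45904 = (-6212 + 49798/22847)*45904 = -141875766/22847*45904 = -6512665162464/22847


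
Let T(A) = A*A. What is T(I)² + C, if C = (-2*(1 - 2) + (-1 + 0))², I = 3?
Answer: 82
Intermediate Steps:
T(A) = A²
C = 1 (C = (-2*(-1) - 1)² = (2 - 1)² = 1² = 1)
T(I)² + C = (3²)² + 1 = 9² + 1 = 81 + 1 = 82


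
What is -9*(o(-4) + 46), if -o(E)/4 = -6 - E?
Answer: -486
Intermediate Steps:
o(E) = 24 + 4*E (o(E) = -4*(-6 - E) = 24 + 4*E)
-9*(o(-4) + 46) = -9*((24 + 4*(-4)) + 46) = -9*((24 - 16) + 46) = -9*(8 + 46) = -9*54 = -486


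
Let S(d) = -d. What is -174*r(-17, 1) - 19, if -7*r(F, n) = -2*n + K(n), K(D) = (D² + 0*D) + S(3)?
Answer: -829/7 ≈ -118.43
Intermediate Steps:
K(D) = -3 + D² (K(D) = (D² + 0*D) - 1*3 = (D² + 0) - 3 = D² - 3 = -3 + D²)
r(F, n) = 3/7 - n²/7 + 2*n/7 (r(F, n) = -(-2*n + (-3 + n²))/7 = -(-3 + n² - 2*n)/7 = 3/7 - n²/7 + 2*n/7)
-174*r(-17, 1) - 19 = -174*(3/7 - ⅐*1² + (2/7)*1) - 19 = -174*(3/7 - ⅐*1 + 2/7) - 19 = -174*(3/7 - ⅐ + 2/7) - 19 = -174*4/7 - 19 = -696/7 - 19 = -829/7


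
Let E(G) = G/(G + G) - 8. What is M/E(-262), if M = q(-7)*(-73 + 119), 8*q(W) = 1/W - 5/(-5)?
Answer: -23/35 ≈ -0.65714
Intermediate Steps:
q(W) = ⅛ + 1/(8*W) (q(W) = (1/W - 5/(-5))/8 = (1/W - 5*(-⅕))/8 = (1/W + 1)/8 = (1 + 1/W)/8 = ⅛ + 1/(8*W))
E(G) = -15/2 (E(G) = G/((2*G)) - 8 = G*(1/(2*G)) - 8 = ½ - 8 = -15/2)
M = 69/14 (M = ((⅛)*(1 - 7)/(-7))*(-73 + 119) = ((⅛)*(-⅐)*(-6))*46 = (3/28)*46 = 69/14 ≈ 4.9286)
M/E(-262) = 69/(14*(-15/2)) = (69/14)*(-2/15) = -23/35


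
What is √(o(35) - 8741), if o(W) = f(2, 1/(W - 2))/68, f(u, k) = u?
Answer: I*√10104562/34 ≈ 93.493*I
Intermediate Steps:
o(W) = 1/34 (o(W) = 2/68 = 2*(1/68) = 1/34)
√(o(35) - 8741) = √(1/34 - 8741) = √(-297193/34) = I*√10104562/34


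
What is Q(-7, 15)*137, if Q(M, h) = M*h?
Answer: -14385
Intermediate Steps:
Q(-7, 15)*137 = -7*15*137 = -105*137 = -14385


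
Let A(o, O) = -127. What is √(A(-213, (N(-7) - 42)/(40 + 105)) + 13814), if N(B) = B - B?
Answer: √13687 ≈ 116.99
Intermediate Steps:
N(B) = 0
√(A(-213, (N(-7) - 42)/(40 + 105)) + 13814) = √(-127 + 13814) = √13687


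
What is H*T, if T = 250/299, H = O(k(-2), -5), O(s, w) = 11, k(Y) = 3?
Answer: 2750/299 ≈ 9.1973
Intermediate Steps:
H = 11
T = 250/299 (T = 250*(1/299) = 250/299 ≈ 0.83612)
H*T = 11*(250/299) = 2750/299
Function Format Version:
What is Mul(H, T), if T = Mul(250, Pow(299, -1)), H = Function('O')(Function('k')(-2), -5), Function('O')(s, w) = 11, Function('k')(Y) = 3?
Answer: Rational(2750, 299) ≈ 9.1973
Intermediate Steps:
H = 11
T = Rational(250, 299) (T = Mul(250, Rational(1, 299)) = Rational(250, 299) ≈ 0.83612)
Mul(H, T) = Mul(11, Rational(250, 299)) = Rational(2750, 299)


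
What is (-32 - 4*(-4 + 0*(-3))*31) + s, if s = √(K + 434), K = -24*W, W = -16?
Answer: 464 + √818 ≈ 492.60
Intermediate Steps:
K = 384 (K = -24*(-16) = 384)
s = √818 (s = √(384 + 434) = √818 ≈ 28.601)
(-32 - 4*(-4 + 0*(-3))*31) + s = (-32 - 4*(-4 + 0*(-3))*31) + √818 = (-32 - 4*(-4 + 0)*31) + √818 = (-32 - 4*(-4)*31) + √818 = (-32 + 16*31) + √818 = (-32 + 496) + √818 = 464 + √818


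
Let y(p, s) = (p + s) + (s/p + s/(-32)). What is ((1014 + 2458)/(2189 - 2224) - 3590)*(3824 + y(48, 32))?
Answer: -216021106/15 ≈ -1.4401e+7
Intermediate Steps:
y(p, s) = p + 31*s/32 + s/p (y(p, s) = (p + s) + (s/p + s*(-1/32)) = (p + s) + (s/p - s/32) = (p + s) + (-s/32 + s/p) = p + 31*s/32 + s/p)
((1014 + 2458)/(2189 - 2224) - 3590)*(3824 + y(48, 32)) = ((1014 + 2458)/(2189 - 2224) - 3590)*(3824 + (48 + (31/32)*32 + 32/48)) = (3472/(-35) - 3590)*(3824 + (48 + 31 + 32*(1/48))) = (3472*(-1/35) - 3590)*(3824 + (48 + 31 + ⅔)) = (-496/5 - 3590)*(3824 + 239/3) = -18446/5*11711/3 = -216021106/15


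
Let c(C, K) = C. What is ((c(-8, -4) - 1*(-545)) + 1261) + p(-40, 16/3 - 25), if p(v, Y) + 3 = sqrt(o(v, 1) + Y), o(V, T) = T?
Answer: 1795 + 2*I*sqrt(42)/3 ≈ 1795.0 + 4.3205*I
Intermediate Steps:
p(v, Y) = -3 + sqrt(1 + Y)
((c(-8, -4) - 1*(-545)) + 1261) + p(-40, 16/3 - 25) = ((-8 - 1*(-545)) + 1261) + (-3 + sqrt(1 + (16/3 - 25))) = ((-8 + 545) + 1261) + (-3 + sqrt(1 + (16*(1/3) - 25))) = (537 + 1261) + (-3 + sqrt(1 + (16/3 - 25))) = 1798 + (-3 + sqrt(1 - 59/3)) = 1798 + (-3 + sqrt(-56/3)) = 1798 + (-3 + 2*I*sqrt(42)/3) = 1795 + 2*I*sqrt(42)/3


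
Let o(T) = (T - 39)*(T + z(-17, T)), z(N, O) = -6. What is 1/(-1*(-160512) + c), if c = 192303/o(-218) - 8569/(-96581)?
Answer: 5559975008/892461774600331 ≈ 6.2299e-6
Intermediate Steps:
o(T) = (-39 + T)*(-6 + T) (o(T) = (T - 39)*(T - 6) = (-39 + T)*(-6 + T))
c = 19066116235/5559975008 (c = 192303/(234 + (-218)² - 45*(-218)) - 8569/(-96581) = 192303/(234 + 47524 + 9810) - 8569*(-1/96581) = 192303/57568 + 8569/96581 = 19066116235/5559975008 ≈ 3.4292)
1/(-1*(-160512) + c) = 1/(-1*(-160512) + 19066116235/5559975008) = 1/(160512 + 19066116235/5559975008) = 1/(892461774600331/5559975008) = 5559975008/892461774600331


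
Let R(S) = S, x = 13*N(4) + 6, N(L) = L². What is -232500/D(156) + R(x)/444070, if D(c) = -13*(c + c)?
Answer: 4301964291/75047830 ≈ 57.323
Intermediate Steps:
D(c) = -26*c
x = 214 (x = 13*4² + 6 = 13*16 + 6 = 208 + 6 = 214)
-232500/D(156) + R(x)/444070 = -232500/((-26*156)) + 214/444070 = -232500/(-4056) + 214*(1/444070) = -232500*(-1/4056) + 107/222035 = 19375/338 + 107/222035 = 4301964291/75047830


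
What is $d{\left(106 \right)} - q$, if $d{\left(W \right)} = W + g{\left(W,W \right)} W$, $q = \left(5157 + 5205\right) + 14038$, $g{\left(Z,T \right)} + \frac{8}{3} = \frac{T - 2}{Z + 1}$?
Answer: $- \frac{7856038}{321} \approx -24474.0$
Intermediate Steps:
$g{\left(Z,T \right)} = - \frac{8}{3} + \frac{-2 + T}{1 + Z}$ ($g{\left(Z,T \right)} = - \frac{8}{3} + \frac{T - 2}{Z + 1} = - \frac{8}{3} + \frac{-2 + T}{1 + Z}$)
$q = 24400$ ($q = 10362 + 14038 = 24400$)
$d{\left(W \right)} = W + \frac{W \left(-14 - 5 W\right)}{3 \left(1 + W\right)}$ ($d{\left(W \right)} = W + \frac{-14 - 8 W + 3 W}{3 \left(1 + W\right)} W = W + \frac{-14 - 5 W}{3 \left(1 + W\right)} W = W + \frac{W \left(-14 - 5 W\right)}{3 \left(1 + W\right)}$)
$d{\left(106 \right)} - q = \frac{1}{3} \cdot 106 \frac{1}{1 + 106} \left(-11 - 212\right) - 24400 = \frac{1}{3} \cdot 106 \cdot \frac{1}{107} \left(-11 - 212\right) - 24400 = \frac{1}{3} \cdot 106 \cdot \frac{1}{107} \left(-223\right) - 24400 = - \frac{23638}{321} - 24400 = - \frac{7856038}{321}$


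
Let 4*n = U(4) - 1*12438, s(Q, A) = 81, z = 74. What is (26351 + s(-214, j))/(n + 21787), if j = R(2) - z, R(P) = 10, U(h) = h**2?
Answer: 52864/37363 ≈ 1.4149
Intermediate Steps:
j = -64 (j = 10 - 1*74 = 10 - 74 = -64)
n = -6211/2 (n = (4**2 - 1*12438)/4 = (16 - 12438)/4 = (1/4)*(-12422) = -6211/2 ≈ -3105.5)
(26351 + s(-214, j))/(n + 21787) = (26351 + 81)/(-6211/2 + 21787) = 26432/(37363/2) = 26432*(2/37363) = 52864/37363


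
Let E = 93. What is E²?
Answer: 8649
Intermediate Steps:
E² = 93² = 8649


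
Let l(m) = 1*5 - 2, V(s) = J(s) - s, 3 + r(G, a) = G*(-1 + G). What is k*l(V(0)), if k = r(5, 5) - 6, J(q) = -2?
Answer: 33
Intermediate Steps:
r(G, a) = -3 + G*(-1 + G)
k = 11 (k = (-3 + 5**2 - 1*5) - 6 = (-3 + 25 - 5) - 6 = 17 - 6 = 11)
V(s) = -2 - s
l(m) = 3 (l(m) = 5 - 2 = 3)
k*l(V(0)) = 11*3 = 33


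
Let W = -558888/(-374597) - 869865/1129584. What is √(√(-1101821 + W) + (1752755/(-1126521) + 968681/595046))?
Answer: √(279385932994471612189600899134458766014554 + 110031935728172022618764231939121*I*√1369979041331358725766183007)/1969745727800545504722 ≈ 22.91 + 22.909*I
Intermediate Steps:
W = 101820707729/141046259216 (W = -558888*(-1/374597) - 869865*1/1129584 = 558888/374597 - 289955/376528 = 101820707729/141046259216 ≈ 0.72190)
√(√(-1101821 + W) + (1752755/(-1126521) + 968681/595046)) = √(√(-1101821 + 101820707729/141046259216) + (1752755/(-1126521) + 968681/595046)) = √(√(-155407628554924607/141046259216) + (1752755*(-1/1126521) + 968681*(1/595046))) = √(I*√1369979041331358725766183007/35261564804 + (-1752755/1126521 + 968681/595046)) = √(I*√1369979041331358725766183007/35261564804 + 48269637071/670331814966) = √(48269637071/670331814966 + I*√1369979041331358725766183007/35261564804)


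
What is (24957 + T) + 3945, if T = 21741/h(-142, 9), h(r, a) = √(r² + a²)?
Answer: 28902 + 21741*√20245/20245 ≈ 29055.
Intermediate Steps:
h(r, a) = √(a² + r²)
T = 21741*√20245/20245 (T = 21741/(√(9² + (-142)²)) = 21741/(√(81 + 20164)) = 21741/(√20245) = 21741*(√20245/20245) = 21741*√20245/20245 ≈ 152.80)
(24957 + T) + 3945 = (24957 + 21741*√20245/20245) + 3945 = 28902 + 21741*√20245/20245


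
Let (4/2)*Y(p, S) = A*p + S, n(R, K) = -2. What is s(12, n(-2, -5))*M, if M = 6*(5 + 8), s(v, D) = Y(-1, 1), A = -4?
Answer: 195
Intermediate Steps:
Y(p, S) = S/2 - 2*p (Y(p, S) = (-4*p + S)/2 = (S - 4*p)/2 = S/2 - 2*p)
s(v, D) = 5/2 (s(v, D) = (½)*1 - 2*(-1) = ½ + 2 = 5/2)
M = 78 (M = 6*13 = 78)
s(12, n(-2, -5))*M = (5/2)*78 = 195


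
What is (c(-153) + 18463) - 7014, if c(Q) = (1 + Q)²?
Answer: 34553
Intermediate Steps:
(c(-153) + 18463) - 7014 = ((1 - 153)² + 18463) - 7014 = ((-152)² + 18463) - 7014 = (23104 + 18463) - 7014 = 41567 - 7014 = 34553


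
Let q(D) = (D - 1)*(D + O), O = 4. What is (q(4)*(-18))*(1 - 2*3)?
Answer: 2160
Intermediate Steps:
q(D) = (-1 + D)*(4 + D) (q(D) = (D - 1)*(D + 4) = (-1 + D)*(4 + D))
(q(4)*(-18))*(1 - 2*3) = ((-4 + 4² + 3*4)*(-18))*(1 - 2*3) = ((-4 + 16 + 12)*(-18))*(1 - 6) = (24*(-18))*(-5) = -432*(-5) = 2160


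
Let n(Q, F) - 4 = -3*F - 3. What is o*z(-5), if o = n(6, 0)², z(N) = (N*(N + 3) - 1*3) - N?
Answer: 12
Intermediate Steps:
n(Q, F) = 1 - 3*F (n(Q, F) = 4 + (-3*F - 3) = 4 + (-3 - 3*F) = 1 - 3*F)
z(N) = -3 - N + N*(3 + N) (z(N) = (N*(3 + N) - 3) - N = (-3 + N*(3 + N)) - N = -3 - N + N*(3 + N))
o = 1 (o = (1 - 3*0)² = (1 + 0)² = 1² = 1)
o*z(-5) = 1*(-3 + (-5)² + 2*(-5)) = 1*(-3 + 25 - 10) = 1*12 = 12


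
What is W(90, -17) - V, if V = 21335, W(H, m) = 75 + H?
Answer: -21170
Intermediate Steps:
W(90, -17) - V = (75 + 90) - 1*21335 = 165 - 21335 = -21170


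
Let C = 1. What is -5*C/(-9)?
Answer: 5/9 ≈ 0.55556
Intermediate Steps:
-5*C/(-9) = -5*1/(-9) = -5*(-⅑) = 5/9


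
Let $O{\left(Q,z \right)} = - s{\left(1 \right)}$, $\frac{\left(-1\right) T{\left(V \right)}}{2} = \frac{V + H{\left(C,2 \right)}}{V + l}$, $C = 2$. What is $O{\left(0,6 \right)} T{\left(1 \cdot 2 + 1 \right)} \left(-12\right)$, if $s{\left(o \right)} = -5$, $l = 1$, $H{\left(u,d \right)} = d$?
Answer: $150$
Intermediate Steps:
$T{\left(V \right)} = - \frac{2 \left(2 + V\right)}{1 + V}$ ($T{\left(V \right)} = - 2 \frac{V + 2}{V + 1} = - 2 \frac{2 + V}{1 + V} = - \frac{2 \left(2 + V\right)}{1 + V}$)
$O{\left(Q,z \right)} = 5$ ($O{\left(Q,z \right)} = \left(-1\right) \left(-5\right) = 5$)
$O{\left(0,6 \right)} T{\left(1 \cdot 2 + 1 \right)} \left(-12\right) = 5 \frac{2 \left(-2 - \left(1 \cdot 2 + 1\right)\right)}{1 + \left(1 \cdot 2 + 1\right)} \left(-12\right) = 5 \frac{2 \left(-2 - \left(2 + 1\right)\right)}{1 + \left(2 + 1\right)} \left(-12\right) = 5 \frac{2 \left(-2 - 3\right)}{1 + 3} \left(-12\right) = 5 \frac{2 \left(-2 - 3\right)}{4} \left(-12\right) = 5 \cdot 2 \cdot \frac{1}{4} \left(-5\right) \left(-12\right) = 5 \left(- \frac{5}{2}\right) \left(-12\right) = \left(- \frac{25}{2}\right) \left(-12\right) = 150$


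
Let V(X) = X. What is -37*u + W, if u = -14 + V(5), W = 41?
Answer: 374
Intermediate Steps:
u = -9 (u = -14 + 5 = -9)
-37*u + W = -37*(-9) + 41 = 333 + 41 = 374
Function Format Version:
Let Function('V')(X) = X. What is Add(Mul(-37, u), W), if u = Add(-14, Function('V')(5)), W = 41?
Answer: 374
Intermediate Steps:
u = -9 (u = Add(-14, 5) = -9)
Add(Mul(-37, u), W) = Add(Mul(-37, -9), 41) = Add(333, 41) = 374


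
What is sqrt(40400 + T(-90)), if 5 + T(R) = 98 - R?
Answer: sqrt(40583) ≈ 201.45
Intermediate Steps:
T(R) = 93 - R (T(R) = -5 + (98 - R) = 93 - R)
sqrt(40400 + T(-90)) = sqrt(40400 + (93 - 1*(-90))) = sqrt(40400 + (93 + 90)) = sqrt(40400 + 183) = sqrt(40583)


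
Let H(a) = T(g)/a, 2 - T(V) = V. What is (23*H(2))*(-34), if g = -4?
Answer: -2346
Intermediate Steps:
T(V) = 2 - V
H(a) = 6/a (H(a) = (2 - 1*(-4))/a = (2 + 4)/a = 6/a)
(23*H(2))*(-34) = (23*(6/2))*(-34) = (23*(6*(½)))*(-34) = (23*3)*(-34) = 69*(-34) = -2346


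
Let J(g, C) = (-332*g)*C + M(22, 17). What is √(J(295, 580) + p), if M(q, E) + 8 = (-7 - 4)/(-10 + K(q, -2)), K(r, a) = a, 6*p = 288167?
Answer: 3*I*√25225413/2 ≈ 7533.7*I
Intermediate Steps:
p = 288167/6 (p = (⅙)*288167 = 288167/6 ≈ 48028.)
M(q, E) = -85/12 (M(q, E) = -8 + (-7 - 4)/(-10 - 2) = -8 - 11/(-12) = -8 - 11*(-1/12) = -8 + 11/12 = -85/12)
J(g, C) = -85/12 - 332*C*g (J(g, C) = (-332*g)*C - 85/12 = -332*C*g - 85/12 = -85/12 - 332*C*g)
√(J(295, 580) + p) = √((-85/12 - 332*580*295) + 288167/6) = √((-85/12 - 56805200) + 288167/6) = √(-681662485/12 + 288167/6) = √(-227028717/4) = 3*I*√25225413/2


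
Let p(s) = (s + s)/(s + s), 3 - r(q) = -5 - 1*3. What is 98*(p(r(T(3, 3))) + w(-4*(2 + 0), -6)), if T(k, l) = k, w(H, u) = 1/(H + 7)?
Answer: 0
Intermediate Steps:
w(H, u) = 1/(7 + H)
r(q) = 11 (r(q) = 3 - (-5 - 1*3) = 3 - (-5 - 3) = 3 - 1*(-8) = 3 + 8 = 11)
p(s) = 1 (p(s) = (2*s)/((2*s)) = (2*s)*(1/(2*s)) = 1)
98*(p(r(T(3, 3))) + w(-4*(2 + 0), -6)) = 98*(1 + 1/(7 - 4*(2 + 0))) = 98*(1 + 1/(7 - 4*2)) = 98*(1 + 1/(7 - 8)) = 98*(1 + 1/(-1)) = 98*(1 - 1) = 98*0 = 0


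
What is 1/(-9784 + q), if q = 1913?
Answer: -1/7871 ≈ -0.00012705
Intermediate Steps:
1/(-9784 + q) = 1/(-9784 + 1913) = 1/(-7871) = -1/7871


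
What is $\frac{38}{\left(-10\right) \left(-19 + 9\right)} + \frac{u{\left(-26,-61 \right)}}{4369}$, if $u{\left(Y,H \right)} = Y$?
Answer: $\frac{81711}{218450} \approx 0.37405$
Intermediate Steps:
$\frac{38}{\left(-10\right) \left(-19 + 9\right)} + \frac{u{\left(-26,-61 \right)}}{4369} = \frac{38}{\left(-10\right) \left(-19 + 9\right)} - \frac{26}{4369} = \frac{38}{\left(-10\right) \left(-10\right)} - \frac{26}{4369} = \frac{38}{100} - \frac{26}{4369} = 38 \cdot \frac{1}{100} - \frac{26}{4369} = \frac{19}{50} - \frac{26}{4369} = \frac{81711}{218450}$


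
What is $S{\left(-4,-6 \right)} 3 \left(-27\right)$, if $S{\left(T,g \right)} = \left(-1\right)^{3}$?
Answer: $81$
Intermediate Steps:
$S{\left(T,g \right)} = -1$
$S{\left(-4,-6 \right)} 3 \left(-27\right) = \left(-1\right) 3 \left(-27\right) = \left(-3\right) \left(-27\right) = 81$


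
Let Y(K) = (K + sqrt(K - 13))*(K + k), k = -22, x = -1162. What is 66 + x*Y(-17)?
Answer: -770340 + 45318*I*sqrt(30) ≈ -7.7034e+5 + 2.4822e+5*I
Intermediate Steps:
Y(K) = (-22 + K)*(K + sqrt(-13 + K)) (Y(K) = (K + sqrt(K - 13))*(K - 22) = (K + sqrt(-13 + K))*(-22 + K) = (-22 + K)*(K + sqrt(-13 + K)))
66 + x*Y(-17) = 66 - 1162*((-17)**2 - 22*(-17) - 22*sqrt(-13 - 17) - 17*sqrt(-13 - 17)) = 66 - 1162*(289 + 374 - 22*I*sqrt(30) - 17*I*sqrt(30)) = 66 - 1162*(663 - 39*I*sqrt(30)) = 66 + (-770406 + 45318*I*sqrt(30)) = -770340 + 45318*I*sqrt(30)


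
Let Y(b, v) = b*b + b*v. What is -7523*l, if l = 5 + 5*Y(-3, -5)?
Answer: -940375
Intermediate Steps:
Y(b, v) = b**2 + b*v
l = 125 (l = 5 + 5*(-3*(-3 - 5)) = 5 + 5*(-3*(-8)) = 5 + 5*24 = 5 + 120 = 125)
-7523*l = -7523*125 = -940375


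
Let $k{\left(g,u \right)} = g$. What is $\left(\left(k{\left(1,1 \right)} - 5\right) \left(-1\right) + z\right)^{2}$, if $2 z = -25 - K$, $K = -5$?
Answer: $36$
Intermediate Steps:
$z = -10$ ($z = \frac{-25 - -5}{2} = \frac{-25 + 5}{2} = \frac{1}{2} \left(-20\right) = -10$)
$\left(\left(k{\left(1,1 \right)} - 5\right) \left(-1\right) + z\right)^{2} = \left(\left(1 - 5\right) \left(-1\right) - 10\right)^{2} = \left(\left(-4\right) \left(-1\right) - 10\right)^{2} = \left(4 - 10\right)^{2} = \left(-6\right)^{2} = 36$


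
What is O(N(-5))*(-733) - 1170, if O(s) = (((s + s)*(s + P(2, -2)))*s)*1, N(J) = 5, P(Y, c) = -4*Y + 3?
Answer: -1170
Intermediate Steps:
P(Y, c) = 3 - 4*Y
O(s) = 2*s²*(-5 + s) (O(s) = (((s + s)*(s + (3 - 4*2)))*s)*1 = (((2*s)*(s + (3 - 8)))*s)*1 = (((2*s)*(s - 5))*s)*1 = (((2*s)*(-5 + s))*s)*1 = ((2*s*(-5 + s))*s)*1 = (2*s²*(-5 + s))*1 = 2*s²*(-5 + s))
O(N(-5))*(-733) - 1170 = (2*5²*(-5 + 5))*(-733) - 1170 = (2*25*0)*(-733) - 1170 = 0*(-733) - 1170 = 0 - 1170 = -1170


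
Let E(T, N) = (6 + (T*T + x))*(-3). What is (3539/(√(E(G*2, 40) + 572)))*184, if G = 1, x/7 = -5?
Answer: 651176*√647/647 ≈ 25600.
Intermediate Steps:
x = -35 (x = 7*(-5) = -35)
E(T, N) = 87 - 3*T² (E(T, N) = (6 + (T*T - 35))*(-3) = (6 + (T² - 35))*(-3) = (6 + (-35 + T²))*(-3) = (-29 + T²)*(-3) = 87 - 3*T²)
(3539/(√(E(G*2, 40) + 572)))*184 = (3539/(√((87 - 3*(1*2)²) + 572)))*184 = (3539/(√((87 - 3*2²) + 572)))*184 = (3539/(√((87 - 3*4) + 572)))*184 = (3539/(√((87 - 12) + 572)))*184 = (3539/(√(75 + 572)))*184 = (3539/(√647))*184 = (3539*(√647/647))*184 = (3539*√647/647)*184 = 651176*√647/647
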